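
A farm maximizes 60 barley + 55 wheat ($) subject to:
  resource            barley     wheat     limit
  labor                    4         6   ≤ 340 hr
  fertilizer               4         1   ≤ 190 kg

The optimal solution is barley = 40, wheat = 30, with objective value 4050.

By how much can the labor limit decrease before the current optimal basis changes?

150

Binding constraints: labor, fertilizer. The basis is B = [[4,6],[4,1]] with det -20.
Per unit decrease in labor, x* moves by d = (0.05, -0.2).
The basis stays optimal until wheat reaches 0; allowable decrease = 150 hr.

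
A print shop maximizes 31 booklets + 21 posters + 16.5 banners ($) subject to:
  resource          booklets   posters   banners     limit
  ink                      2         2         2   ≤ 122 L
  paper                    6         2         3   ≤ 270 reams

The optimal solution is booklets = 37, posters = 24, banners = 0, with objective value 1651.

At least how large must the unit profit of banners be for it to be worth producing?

23.5

At the optimum: ink uses 122 of 122 (binding); paper uses 270 of 270 (binding).
From A_Bᵀ y = c: 2·y_ink + 6·y_paper = 31; 2·y_ink + 2·y_paper = 21.
Solving: y_ink = 8, y_paper = 2.5.
banners enters the basis when its profit ≥ yᵀa₃ = 8·2 + 2.5·3 = 23.5.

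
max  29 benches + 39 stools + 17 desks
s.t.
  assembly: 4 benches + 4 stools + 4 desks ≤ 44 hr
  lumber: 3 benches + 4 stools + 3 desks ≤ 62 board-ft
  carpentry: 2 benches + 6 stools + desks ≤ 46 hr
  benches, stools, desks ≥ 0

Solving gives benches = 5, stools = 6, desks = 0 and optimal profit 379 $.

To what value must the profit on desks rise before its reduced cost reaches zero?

26.5

Binding: assembly and carpentry. Non-binding: lumber (23 unused).
Since lumber is not tight, its dual is 0.
From A_Bᵀ y = c: 4·y_assembly + 2·y_carpentry = 29; 4·y_assembly + 6·y_carpentry = 39.
This yields shadow prices y_assembly = 6, y_carpentry = 2.5.
desks enters the basis when its profit ≥ yᵀa₃ = 6·4 + 2.5·1 = 26.5.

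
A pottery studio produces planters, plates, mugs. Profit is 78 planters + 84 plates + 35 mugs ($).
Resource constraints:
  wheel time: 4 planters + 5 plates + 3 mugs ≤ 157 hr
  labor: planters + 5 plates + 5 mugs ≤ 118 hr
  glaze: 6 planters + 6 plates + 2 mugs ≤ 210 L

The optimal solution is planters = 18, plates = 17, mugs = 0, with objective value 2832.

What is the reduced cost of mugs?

-1

Binding: wheel time and glaze. Non-binding: labor (15 unused).
Slack constraints have shadow price 0 (complementary slackness).
Dual feasibility on the basic columns requires 4·y_wheel time + 6·y_glaze = 78, 5·y_wheel time + 6·y_glaze = 84.
This yields shadow prices y_wheel time = 6, y_glaze = 9.
Reduced cost of mugs: c₃ − yᵀa₃ = 35 − (6·3 + 9·2) = 35 − 36 = -1.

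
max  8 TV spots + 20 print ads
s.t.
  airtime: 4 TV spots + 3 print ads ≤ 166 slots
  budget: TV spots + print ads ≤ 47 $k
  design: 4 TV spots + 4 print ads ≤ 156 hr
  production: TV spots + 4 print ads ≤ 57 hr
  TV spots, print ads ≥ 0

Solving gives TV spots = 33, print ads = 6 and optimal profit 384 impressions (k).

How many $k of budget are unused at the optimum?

budget used = 1·33 + 1·6 = 39; slack = 47 − 39 = 8.

8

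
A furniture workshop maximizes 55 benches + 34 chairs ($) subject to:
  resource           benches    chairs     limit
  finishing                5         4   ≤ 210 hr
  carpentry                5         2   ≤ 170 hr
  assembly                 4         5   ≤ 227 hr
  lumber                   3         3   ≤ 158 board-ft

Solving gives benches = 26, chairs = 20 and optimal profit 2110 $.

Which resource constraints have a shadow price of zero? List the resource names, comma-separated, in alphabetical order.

finishing: 210/210 (binding)
carpentry: 170/170 (binding)
assembly: 204/227 (slack 23)
lumber: 138/158 (slack 20)
By complementary slackness, a constraint with positive slack has shadow price 0 → assembly, lumber.

assembly, lumber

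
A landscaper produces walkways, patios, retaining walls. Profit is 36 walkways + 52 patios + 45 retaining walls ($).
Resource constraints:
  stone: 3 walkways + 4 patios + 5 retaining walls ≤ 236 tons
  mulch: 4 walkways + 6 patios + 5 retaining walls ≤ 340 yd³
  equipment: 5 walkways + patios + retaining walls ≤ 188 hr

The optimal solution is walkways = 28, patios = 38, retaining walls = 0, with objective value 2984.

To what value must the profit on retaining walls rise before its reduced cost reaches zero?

Check each constraint at x*: stone 236/236 (tight); mulch 340/340 (tight); equipment 178/188 (slack 10).
Slack constraints have shadow price 0 (complementary slackness).
From A_Bᵀ y = c: 3·y_stone + 4·y_mulch = 36; 4·y_stone + 6·y_mulch = 52.
Solving: y_stone = 4, y_mulch = 6.
retaining walls enters the basis when its profit ≥ yᵀa₃ = 4·5 + 6·5 = 50.

50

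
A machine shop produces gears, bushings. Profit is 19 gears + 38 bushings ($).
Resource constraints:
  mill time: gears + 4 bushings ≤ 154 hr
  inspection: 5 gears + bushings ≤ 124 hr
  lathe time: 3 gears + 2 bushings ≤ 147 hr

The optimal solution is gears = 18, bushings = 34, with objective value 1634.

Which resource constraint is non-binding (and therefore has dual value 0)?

lathe time

mill time: 154/154 (binding)
inspection: 124/124 (binding)
lathe time: 122/147 (slack 25)
By complementary slackness, a constraint with positive slack has shadow price 0 → lathe time.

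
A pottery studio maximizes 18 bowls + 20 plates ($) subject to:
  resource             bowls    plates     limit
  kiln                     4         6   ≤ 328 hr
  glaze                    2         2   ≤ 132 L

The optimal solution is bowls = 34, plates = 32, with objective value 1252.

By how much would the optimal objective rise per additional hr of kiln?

1

Check each constraint at x*: kiln 328/328 (tight); glaze 132/132 (tight).
Dual feasibility on the basic columns requires 4·y_kiln + 2·y_glaze = 18, 6·y_kiln + 2·y_glaze = 20.
→ y_kiln = 1 and y_glaze = 7.
Shadow price of kiln = 1.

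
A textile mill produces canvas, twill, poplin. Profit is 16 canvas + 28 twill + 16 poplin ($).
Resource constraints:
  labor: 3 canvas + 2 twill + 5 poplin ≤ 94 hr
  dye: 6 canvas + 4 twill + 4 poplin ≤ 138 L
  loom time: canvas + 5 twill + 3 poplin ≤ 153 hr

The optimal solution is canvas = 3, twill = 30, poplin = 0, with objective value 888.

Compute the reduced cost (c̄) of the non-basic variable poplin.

At the optimum: labor uses 69 of 94 (slack = 25); dye uses 138 of 138 (binding); loom time uses 153 of 153 (binding).
Slack constraints have shadow price 0 (complementary slackness).
From A_Bᵀ y = c: 6·y_dye + 1·y_loom time = 16; 4·y_dye + 5·y_loom time = 28.
→ y_dye = 2 and y_loom time = 4.
Reduced cost of poplin: c₃ − yᵀa₃ = 16 − (2·4 + 4·3) = 16 − 20 = -4.

-4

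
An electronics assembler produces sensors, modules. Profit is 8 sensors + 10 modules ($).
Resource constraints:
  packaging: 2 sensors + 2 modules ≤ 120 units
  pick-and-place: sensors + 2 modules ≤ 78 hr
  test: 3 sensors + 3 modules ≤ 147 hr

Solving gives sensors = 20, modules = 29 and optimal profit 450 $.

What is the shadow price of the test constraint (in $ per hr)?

2

At the optimum: packaging uses 98 of 120 (slack = 22); pick-and-place uses 78 of 78 (binding); test uses 147 of 147 (binding).
Since packaging is not tight, its dual is 0.
The binding rows give the dual system: 1·y_pick-and-place + 3·y_test = 8 and 2·y_pick-and-place + 3·y_test = 10.
Solving: y_pick-and-place = 2, y_test = 2.
Shadow price of test = 2.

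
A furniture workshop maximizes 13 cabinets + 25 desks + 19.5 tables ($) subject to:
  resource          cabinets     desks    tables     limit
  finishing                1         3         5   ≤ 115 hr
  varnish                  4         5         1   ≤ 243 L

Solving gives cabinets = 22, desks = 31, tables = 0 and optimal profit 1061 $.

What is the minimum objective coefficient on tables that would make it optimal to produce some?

27

At the optimum: finishing uses 115 of 115 (binding); varnish uses 243 of 243 (binding).
From A_Bᵀ y = c: 1·y_finishing + 4·y_varnish = 13; 3·y_finishing + 5·y_varnish = 25.
This yields shadow prices y_finishing = 5, y_varnish = 2.
tables enters the basis when its profit ≥ yᵀa₃ = 5·5 + 2·1 = 27.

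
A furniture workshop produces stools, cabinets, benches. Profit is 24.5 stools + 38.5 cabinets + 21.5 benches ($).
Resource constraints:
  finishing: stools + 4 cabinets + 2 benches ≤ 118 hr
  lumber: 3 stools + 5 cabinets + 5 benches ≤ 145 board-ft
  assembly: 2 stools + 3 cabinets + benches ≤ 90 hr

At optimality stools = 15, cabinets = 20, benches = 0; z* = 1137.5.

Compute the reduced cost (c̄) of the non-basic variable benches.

Binding: lumber and assembly. Non-binding: finishing (23 unused).
By complementary slackness, y = 0 for the non-binding constraint.
The binding rows give the dual system: 3·y_lumber + 2·y_assembly = 24.5 and 5·y_lumber + 3·y_assembly = 38.5.
→ y_lumber = 3.5 and y_assembly = 7.
Reduced cost of benches: c₃ − yᵀa₃ = 21.5 − (3.5·5 + 7·1) = 21.5 − 24.5 = -3.

-3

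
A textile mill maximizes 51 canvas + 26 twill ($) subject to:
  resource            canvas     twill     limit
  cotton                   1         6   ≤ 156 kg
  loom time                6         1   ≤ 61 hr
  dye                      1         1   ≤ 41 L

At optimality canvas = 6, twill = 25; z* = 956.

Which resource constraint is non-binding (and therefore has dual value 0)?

dye

cotton: 156/156 (binding)
loom time: 61/61 (binding)
dye: 31/41 (slack 10)
By complementary slackness, a constraint with positive slack has shadow price 0 → dye.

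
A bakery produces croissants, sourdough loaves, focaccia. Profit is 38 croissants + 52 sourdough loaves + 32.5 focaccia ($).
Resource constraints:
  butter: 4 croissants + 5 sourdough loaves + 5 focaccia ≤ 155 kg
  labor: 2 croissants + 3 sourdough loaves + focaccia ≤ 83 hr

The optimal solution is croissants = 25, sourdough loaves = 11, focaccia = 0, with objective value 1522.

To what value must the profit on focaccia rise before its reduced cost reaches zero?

34

Both butter and labor are binding at x*.
From A_Bᵀ y = c: 4·y_butter + 2·y_labor = 38; 5·y_butter + 3·y_labor = 52.
→ y_butter = 5 and y_labor = 9.
focaccia enters the basis when its profit ≥ yᵀa₃ = 5·5 + 9·1 = 34.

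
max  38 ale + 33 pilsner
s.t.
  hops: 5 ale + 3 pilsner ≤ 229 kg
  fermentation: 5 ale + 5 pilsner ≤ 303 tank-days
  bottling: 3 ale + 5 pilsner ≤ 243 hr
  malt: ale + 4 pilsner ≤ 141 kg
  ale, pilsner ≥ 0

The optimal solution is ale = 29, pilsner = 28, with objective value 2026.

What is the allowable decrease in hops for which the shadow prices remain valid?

Binding constraints: hops, malt. The basis is B = [[5,3],[1,4]] with det 17.
Per unit decrease in hops, x* moves by d = (-0.2353, 0.0588).
The basis stays optimal until ale reaches 0; allowable decrease = 123.25 kg.

123.25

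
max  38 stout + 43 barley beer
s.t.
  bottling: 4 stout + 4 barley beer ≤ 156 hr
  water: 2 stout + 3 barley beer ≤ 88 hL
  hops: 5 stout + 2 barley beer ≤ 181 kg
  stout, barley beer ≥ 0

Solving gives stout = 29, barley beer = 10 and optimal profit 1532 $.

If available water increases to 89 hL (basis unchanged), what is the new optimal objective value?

At the optimum: bottling uses 156 of 156 (binding); water uses 88 of 88 (binding); hops uses 165 of 181 (slack = 16).
By complementary slackness, y = 0 for the non-binding constraint.
Dual feasibility on the basic columns requires 4·y_bottling + 2·y_water = 38, 4·y_bottling + 3·y_water = 43.
→ y_bottling = 7 and y_water = 5.
Δz = y_water·Δb = 5 × (1) = 5, so new z* = 1532 + 5 = 1537.

1537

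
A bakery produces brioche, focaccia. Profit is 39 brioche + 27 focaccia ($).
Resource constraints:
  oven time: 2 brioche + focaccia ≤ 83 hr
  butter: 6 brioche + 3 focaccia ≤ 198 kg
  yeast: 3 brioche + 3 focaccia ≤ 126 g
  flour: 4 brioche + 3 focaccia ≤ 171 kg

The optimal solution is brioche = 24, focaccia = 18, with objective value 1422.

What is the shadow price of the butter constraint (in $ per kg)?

4

Check each constraint at x*: oven time 66/83 (slack 17); butter 198/198 (tight); yeast 126/126 (tight); flour 150/171 (slack 21).
Since oven time, flour are not tight, their duals are 0.
Dual feasibility on the basic columns requires 6·y_butter + 3·y_yeast = 39, 3·y_butter + 3·y_yeast = 27.
This yields shadow prices y_butter = 4, y_yeast = 5.
Shadow price of butter = 4.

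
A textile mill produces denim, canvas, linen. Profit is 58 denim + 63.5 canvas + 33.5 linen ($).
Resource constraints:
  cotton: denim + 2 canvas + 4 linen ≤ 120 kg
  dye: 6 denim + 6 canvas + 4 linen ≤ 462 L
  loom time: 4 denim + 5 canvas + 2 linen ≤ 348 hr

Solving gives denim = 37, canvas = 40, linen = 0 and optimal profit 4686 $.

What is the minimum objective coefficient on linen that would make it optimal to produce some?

35

Check each constraint at x*: cotton 117/120 (slack 3); dye 462/462 (tight); loom time 348/348 (tight).
Slack constraints have shadow price 0 (complementary slackness).
Dual feasibility on the basic columns requires 6·y_dye + 4·y_loom time = 58, 6·y_dye + 5·y_loom time = 63.5.
This yields shadow prices y_dye = 6, y_loom time = 5.5.
linen enters the basis when its profit ≥ yᵀa₃ = 6·4 + 5.5·2 = 35.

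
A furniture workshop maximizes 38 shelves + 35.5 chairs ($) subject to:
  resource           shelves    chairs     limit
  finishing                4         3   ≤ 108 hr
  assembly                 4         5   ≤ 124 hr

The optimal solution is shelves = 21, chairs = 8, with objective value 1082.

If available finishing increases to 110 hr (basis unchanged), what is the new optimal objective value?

At the optimum: finishing uses 108 of 108 (binding); assembly uses 124 of 124 (binding).
Dual feasibility on the basic columns requires 4·y_finishing + 4·y_assembly = 38, 3·y_finishing + 5·y_assembly = 35.5.
Solving: y_finishing = 6, y_assembly = 3.5.
Δz = y_finishing·Δb = 6 × (2) = 12, so new z* = 1082 + 12 = 1094.

1094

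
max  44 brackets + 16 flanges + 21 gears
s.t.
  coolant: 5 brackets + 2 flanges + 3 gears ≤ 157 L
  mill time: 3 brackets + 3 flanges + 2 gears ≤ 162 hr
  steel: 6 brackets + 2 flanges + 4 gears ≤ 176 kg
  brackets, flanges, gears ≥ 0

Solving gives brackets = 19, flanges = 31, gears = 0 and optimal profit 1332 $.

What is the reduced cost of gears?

-7

Check each constraint at x*: coolant 157/157 (tight); mill time 150/162 (slack 12); steel 176/176 (tight).
By complementary slackness, y = 0 for the non-binding constraint.
The binding rows give the dual system: 5·y_coolant + 6·y_steel = 44 and 2·y_coolant + 2·y_steel = 16.
This yields shadow prices y_coolant = 4, y_steel = 4.
Reduced cost of gears: c₃ − yᵀa₃ = 21 − (4·3 + 4·4) = 21 − 28 = -7.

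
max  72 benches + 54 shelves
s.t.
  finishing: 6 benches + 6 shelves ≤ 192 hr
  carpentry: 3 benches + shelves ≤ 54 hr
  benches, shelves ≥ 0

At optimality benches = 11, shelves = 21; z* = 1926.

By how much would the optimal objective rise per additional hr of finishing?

7.5

Both finishing and carpentry are binding at x*.
From A_Bᵀ y = c: 6·y_finishing + 3·y_carpentry = 72; 6·y_finishing + 1·y_carpentry = 54.
Solving: y_finishing = 7.5, y_carpentry = 9.
Shadow price of finishing = 7.5.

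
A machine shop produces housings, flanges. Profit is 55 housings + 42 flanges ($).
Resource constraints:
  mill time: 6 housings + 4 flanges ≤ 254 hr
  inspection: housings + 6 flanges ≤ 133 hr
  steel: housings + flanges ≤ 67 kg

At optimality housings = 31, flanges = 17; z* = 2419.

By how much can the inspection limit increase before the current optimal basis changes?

248

Binding constraints: mill time, inspection. The basis is B = [[6,4],[1,6]] with det 32.
Per unit increase in inspection, x* moves by d = (-0.125, 0.1875).
The basis stays optimal until housings reaches 0; allowable increase = 248 hr.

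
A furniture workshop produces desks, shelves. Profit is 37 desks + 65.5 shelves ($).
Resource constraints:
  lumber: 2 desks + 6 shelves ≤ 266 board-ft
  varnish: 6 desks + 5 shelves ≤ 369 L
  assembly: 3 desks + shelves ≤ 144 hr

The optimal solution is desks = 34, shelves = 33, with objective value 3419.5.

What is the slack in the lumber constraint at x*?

0

lumber used = 2·34 + 6·33 = 266; slack = 266 − 266 = 0.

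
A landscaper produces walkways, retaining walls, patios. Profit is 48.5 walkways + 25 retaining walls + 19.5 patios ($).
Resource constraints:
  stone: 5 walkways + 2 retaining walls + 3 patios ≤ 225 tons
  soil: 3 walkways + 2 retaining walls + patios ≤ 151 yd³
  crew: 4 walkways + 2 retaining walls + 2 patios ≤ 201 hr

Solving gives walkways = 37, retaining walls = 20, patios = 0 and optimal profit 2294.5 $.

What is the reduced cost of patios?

-4

At the optimum: stone uses 225 of 225 (binding); soil uses 151 of 151 (binding); crew uses 188 of 201 (slack = 13).
By complementary slackness, y = 0 for the non-binding constraint.
From A_Bᵀ y = c: 5·y_stone + 3·y_soil = 48.5; 2·y_stone + 2·y_soil = 25.
Solving: y_stone = 5.5, y_soil = 7.
Reduced cost of patios: c₃ − yᵀa₃ = 19.5 − (5.5·3 + 7·1) = 19.5 − 23.5 = -4.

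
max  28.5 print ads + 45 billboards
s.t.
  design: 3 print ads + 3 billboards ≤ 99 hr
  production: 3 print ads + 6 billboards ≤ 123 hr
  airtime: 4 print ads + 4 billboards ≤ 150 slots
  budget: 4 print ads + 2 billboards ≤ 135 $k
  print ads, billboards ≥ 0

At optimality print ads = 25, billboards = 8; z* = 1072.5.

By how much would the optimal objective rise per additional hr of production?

5.5

Check each constraint at x*: design 99/99 (tight); production 123/123 (tight); airtime 132/150 (slack 18); budget 116/135 (slack 19).
Slack constraints have shadow price 0 (complementary slackness).
Dual feasibility on the basic columns requires 3·y_design + 3·y_production = 28.5, 3·y_design + 6·y_production = 45.
→ y_design = 4 and y_production = 5.5.
Shadow price of production = 5.5.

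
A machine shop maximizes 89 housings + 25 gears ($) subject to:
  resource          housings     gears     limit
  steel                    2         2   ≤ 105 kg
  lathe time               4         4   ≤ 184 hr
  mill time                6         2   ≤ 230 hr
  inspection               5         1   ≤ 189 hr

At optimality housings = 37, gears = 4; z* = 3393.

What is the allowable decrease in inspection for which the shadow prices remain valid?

Binding constraints: mill time, inspection. The basis is B = [[6,2],[5,1]] with det -4.
Per unit decrease in inspection, x* moves by d = (-0.5, 1.5).
The basis stays optimal until lathe time becomes binding; allowable decrease = 5 hr.

5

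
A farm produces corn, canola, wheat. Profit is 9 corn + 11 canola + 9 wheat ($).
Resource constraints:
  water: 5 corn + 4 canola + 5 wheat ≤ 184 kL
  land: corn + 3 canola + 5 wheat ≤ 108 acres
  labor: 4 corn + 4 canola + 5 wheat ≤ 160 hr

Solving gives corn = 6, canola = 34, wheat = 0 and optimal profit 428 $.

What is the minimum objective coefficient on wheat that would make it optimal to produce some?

15

Binding: land and labor. Non-binding: water (18 unused).
By complementary slackness, y = 0 for the non-binding constraint.
The binding rows give the dual system: 1·y_land + 4·y_labor = 9 and 3·y_land + 4·y_labor = 11.
This yields shadow prices y_land = 1, y_labor = 2.
wheat enters the basis when its profit ≥ yᵀa₃ = 1·5 + 2·5 = 15.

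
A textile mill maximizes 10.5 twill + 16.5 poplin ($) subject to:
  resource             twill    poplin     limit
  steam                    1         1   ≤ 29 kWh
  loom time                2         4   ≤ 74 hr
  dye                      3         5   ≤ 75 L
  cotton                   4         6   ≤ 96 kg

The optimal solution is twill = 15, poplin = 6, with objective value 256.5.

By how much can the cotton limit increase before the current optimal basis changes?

Binding constraints: dye, cotton. The basis is B = [[3,5],[4,6]] with det -2.
Per unit increase in cotton, x* moves by d = (2.5, -1.5).
The basis stays optimal until poplin reaches 0; allowable increase = 4 kg.

4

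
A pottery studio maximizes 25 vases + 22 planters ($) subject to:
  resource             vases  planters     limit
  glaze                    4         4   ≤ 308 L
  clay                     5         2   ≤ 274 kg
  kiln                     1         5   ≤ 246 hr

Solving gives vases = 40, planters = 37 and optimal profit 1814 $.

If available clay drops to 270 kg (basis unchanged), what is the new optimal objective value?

1810

Binding: glaze and clay. Non-binding: kiln (21 unused).
By complementary slackness, y = 0 for the non-binding constraint.
The binding rows give the dual system: 4·y_glaze + 5·y_clay = 25 and 4·y_glaze + 2·y_clay = 22.
→ y_glaze = 5 and y_clay = 1.
Δz = y_clay·Δb = 1 × (-4) = -4, so new z* = 1814 − 4 = 1810.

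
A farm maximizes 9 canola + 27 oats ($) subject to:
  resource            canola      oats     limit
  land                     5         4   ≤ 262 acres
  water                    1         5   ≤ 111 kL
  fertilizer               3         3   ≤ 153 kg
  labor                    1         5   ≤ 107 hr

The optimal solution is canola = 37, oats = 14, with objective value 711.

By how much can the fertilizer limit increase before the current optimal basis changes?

Binding constraints: fertilizer, labor. The basis is B = [[3,3],[1,5]] with det 12.
Per unit increase in fertilizer, x* moves by d = (0.4167, -0.0833).
The basis stays optimal until land becomes binding; allowable increase = 12 kg.

12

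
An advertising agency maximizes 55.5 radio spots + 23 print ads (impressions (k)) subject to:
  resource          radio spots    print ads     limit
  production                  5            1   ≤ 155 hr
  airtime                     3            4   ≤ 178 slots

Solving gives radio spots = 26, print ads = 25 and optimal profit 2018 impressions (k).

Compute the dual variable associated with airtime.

3.5

Both production and airtime are binding at x*.
Dual feasibility on the basic columns requires 5·y_production + 3·y_airtime = 55.5, 1·y_production + 4·y_airtime = 23.
This yields shadow prices y_production = 9, y_airtime = 3.5.
Shadow price of airtime = 3.5.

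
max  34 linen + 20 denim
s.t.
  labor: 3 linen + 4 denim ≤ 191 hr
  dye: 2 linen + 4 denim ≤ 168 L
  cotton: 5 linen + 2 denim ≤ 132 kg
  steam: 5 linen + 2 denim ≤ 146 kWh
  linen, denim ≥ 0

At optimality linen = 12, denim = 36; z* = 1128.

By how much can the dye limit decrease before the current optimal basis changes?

Binding constraints: dye, cotton. The basis is B = [[2,4],[5,2]] with det -16.
Per unit decrease in dye, x* moves by d = (0.125, -0.3125).
The basis stays optimal until denim reaches 0; allowable decrease = 115.2 L.

115.2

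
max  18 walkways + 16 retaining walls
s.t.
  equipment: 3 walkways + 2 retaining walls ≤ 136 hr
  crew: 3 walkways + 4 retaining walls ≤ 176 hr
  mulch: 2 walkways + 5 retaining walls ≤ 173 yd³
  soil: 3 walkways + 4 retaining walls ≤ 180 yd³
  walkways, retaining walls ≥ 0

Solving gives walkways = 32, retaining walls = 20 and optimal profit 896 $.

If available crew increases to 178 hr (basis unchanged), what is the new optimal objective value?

At the optimum: equipment uses 136 of 136 (binding); crew uses 176 of 176 (binding); mulch uses 164 of 173 (slack = 9); soil uses 176 of 180 (slack = 4).
Slack constraints have shadow price 0 (complementary slackness).
From A_Bᵀ y = c: 3·y_equipment + 3·y_crew = 18; 2·y_equipment + 4·y_crew = 16.
Solving: y_equipment = 4, y_crew = 2.
Δz = y_crew·Δb = 2 × (2) = 4, so new z* = 896 + 4 = 900.

900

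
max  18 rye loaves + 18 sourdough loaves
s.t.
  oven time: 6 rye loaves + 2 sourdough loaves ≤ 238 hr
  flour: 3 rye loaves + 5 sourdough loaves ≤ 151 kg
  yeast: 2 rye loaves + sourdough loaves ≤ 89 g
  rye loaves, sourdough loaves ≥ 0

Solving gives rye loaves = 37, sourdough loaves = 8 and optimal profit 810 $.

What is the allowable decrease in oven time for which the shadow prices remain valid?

177.6

Binding constraints: oven time, flour. The basis is B = [[6,2],[3,5]] with det 24.
Per unit decrease in oven time, x* moves by d = (-0.2083, 0.125).
The basis stays optimal until rye loaves reaches 0; allowable decrease = 177.6 hr.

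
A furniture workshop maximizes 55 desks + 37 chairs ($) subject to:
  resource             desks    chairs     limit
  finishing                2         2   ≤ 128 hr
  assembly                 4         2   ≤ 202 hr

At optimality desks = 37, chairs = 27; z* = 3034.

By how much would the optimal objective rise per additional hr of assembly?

9

Check each constraint at x*: finishing 128/128 (tight); assembly 202/202 (tight).
From A_Bᵀ y = c: 2·y_finishing + 4·y_assembly = 55; 2·y_finishing + 2·y_assembly = 37.
Solving: y_finishing = 9.5, y_assembly = 9.
Shadow price of assembly = 9.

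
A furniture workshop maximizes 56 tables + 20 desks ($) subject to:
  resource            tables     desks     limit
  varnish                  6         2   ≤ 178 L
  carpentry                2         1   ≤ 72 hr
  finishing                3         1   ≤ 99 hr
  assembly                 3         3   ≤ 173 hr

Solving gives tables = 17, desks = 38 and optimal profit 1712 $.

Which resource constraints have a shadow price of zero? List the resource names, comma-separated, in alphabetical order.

varnish: 178/178 (binding)
carpentry: 72/72 (binding)
finishing: 89/99 (slack 10)
assembly: 165/173 (slack 8)
By complementary slackness, a constraint with positive slack has shadow price 0 → assembly, finishing.

assembly, finishing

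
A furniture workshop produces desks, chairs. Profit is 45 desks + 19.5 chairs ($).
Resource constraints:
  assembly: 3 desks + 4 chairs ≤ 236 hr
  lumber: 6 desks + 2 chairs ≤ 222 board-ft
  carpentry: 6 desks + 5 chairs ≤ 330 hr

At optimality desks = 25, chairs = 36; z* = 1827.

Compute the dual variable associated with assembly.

0

At the optimum: assembly uses 219 of 236 (slack = 17); lumber uses 222 of 222 (binding); carpentry uses 330 of 330 (binding).
By complementary slackness, y = 0 for the non-binding constraint.
Dual feasibility on the basic columns requires 6·y_lumber + 6·y_carpentry = 45, 2·y_lumber + 5·y_carpentry = 19.5.
This yields shadow prices y_lumber = 6, y_carpentry = 1.5.
Shadow price of assembly = 0.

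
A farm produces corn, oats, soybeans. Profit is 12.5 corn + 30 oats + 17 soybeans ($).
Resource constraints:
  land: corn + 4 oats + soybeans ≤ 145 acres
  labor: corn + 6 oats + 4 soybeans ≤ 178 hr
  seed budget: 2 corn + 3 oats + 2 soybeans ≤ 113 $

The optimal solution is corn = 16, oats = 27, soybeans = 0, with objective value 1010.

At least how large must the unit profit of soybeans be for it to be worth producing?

20

At the optimum: land uses 124 of 145 (slack = 21); labor uses 178 of 178 (binding); seed budget uses 113 of 113 (binding).
Slack constraints have shadow price 0 (complementary slackness).
Dual feasibility on the basic columns requires 1·y_labor + 2·y_seed budget = 12.5, 6·y_labor + 3·y_seed budget = 30.
This yields shadow prices y_labor = 2.5, y_seed budget = 5.
soybeans enters the basis when its profit ≥ yᵀa₃ = 2.5·4 + 5·2 = 20.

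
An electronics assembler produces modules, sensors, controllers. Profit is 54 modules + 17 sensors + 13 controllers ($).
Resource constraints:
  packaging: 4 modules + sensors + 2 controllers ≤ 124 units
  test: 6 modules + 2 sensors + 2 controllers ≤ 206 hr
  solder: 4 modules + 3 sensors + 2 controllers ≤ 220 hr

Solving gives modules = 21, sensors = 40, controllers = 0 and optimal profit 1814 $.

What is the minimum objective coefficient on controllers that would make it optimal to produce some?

20

At the optimum: packaging uses 124 of 124 (binding); test uses 206 of 206 (binding); solder uses 204 of 220 (slack = 16).
Slack constraints have shadow price 0 (complementary slackness).
The binding rows give the dual system: 4·y_packaging + 6·y_test = 54 and 1·y_packaging + 2·y_test = 17.
→ y_packaging = 3 and y_test = 7.
controllers enters the basis when its profit ≥ yᵀa₃ = 3·2 + 7·2 = 20.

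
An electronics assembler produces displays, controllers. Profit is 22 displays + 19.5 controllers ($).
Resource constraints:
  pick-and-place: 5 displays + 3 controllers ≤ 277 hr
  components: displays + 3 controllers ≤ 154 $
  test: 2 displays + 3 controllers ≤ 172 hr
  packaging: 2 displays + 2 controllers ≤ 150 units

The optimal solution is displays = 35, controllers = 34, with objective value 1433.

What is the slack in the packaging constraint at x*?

12

packaging used = 2·35 + 2·34 = 138; slack = 150 − 138 = 12.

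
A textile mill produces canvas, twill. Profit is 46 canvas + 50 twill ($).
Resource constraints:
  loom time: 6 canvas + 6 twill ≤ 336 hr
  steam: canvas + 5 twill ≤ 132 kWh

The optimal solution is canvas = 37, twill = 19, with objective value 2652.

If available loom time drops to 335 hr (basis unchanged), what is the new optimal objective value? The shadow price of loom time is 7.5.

Δb = -1, so new z* = 2652 + (7.5)·(-1) = 2652 − 7.5 = 2644.5.

2644.5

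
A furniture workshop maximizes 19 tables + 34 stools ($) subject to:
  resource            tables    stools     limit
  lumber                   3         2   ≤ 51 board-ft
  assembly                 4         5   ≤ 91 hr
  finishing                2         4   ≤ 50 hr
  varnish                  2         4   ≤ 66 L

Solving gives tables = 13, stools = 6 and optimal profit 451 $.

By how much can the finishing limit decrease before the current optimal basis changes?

16

Binding constraints: lumber, finishing. The basis is B = [[3,2],[2,4]] with det 8.
Per unit decrease in finishing, x* moves by d = (0.25, -0.375).
The basis stays optimal until stools reaches 0; allowable decrease = 16 hr.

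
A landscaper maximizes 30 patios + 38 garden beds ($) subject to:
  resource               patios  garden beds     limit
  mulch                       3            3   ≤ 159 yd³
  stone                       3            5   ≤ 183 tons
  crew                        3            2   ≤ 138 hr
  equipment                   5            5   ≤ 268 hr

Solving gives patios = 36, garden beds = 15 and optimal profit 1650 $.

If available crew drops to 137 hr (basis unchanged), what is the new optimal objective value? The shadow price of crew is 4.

1646

Δb = -1, so new z* = 1650 + (4)·(-1) = 1650 − 4 = 1646.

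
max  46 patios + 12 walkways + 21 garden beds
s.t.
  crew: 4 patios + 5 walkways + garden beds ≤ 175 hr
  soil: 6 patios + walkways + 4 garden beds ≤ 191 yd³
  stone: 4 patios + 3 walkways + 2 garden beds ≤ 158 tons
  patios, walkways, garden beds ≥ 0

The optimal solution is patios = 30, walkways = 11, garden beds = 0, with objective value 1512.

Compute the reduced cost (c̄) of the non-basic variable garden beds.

-8

At the optimum: crew uses 175 of 175 (binding); soil uses 191 of 191 (binding); stone uses 153 of 158 (slack = 5).
Since stone is not tight, its dual is 0.
Dual feasibility on the basic columns requires 4·y_crew + 6·y_soil = 46, 5·y_crew + 1·y_soil = 12.
This yields shadow prices y_crew = 1, y_soil = 7.
Reduced cost of garden beds: c₃ − yᵀa₃ = 21 − (1·1 + 7·4) = 21 − 29 = -8.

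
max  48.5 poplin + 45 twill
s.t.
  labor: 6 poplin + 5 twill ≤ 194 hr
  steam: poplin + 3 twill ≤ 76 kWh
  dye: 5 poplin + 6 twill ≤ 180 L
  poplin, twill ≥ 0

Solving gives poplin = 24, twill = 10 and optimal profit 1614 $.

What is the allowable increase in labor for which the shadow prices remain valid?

22

Binding constraints: labor, dye. The basis is B = [[6,5],[5,6]] with det 11.
Per unit increase in labor, x* moves by d = (0.5455, -0.4545).
The basis stays optimal until twill reaches 0; allowable increase = 22 hr.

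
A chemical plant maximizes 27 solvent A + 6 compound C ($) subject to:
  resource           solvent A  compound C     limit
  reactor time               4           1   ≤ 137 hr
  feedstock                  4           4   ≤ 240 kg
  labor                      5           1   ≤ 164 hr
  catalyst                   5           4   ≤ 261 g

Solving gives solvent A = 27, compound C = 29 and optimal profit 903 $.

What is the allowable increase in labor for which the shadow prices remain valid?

Binding constraints: reactor time, labor. The basis is B = [[4,1],[5,1]] with det -1.
Per unit increase in labor, x* moves by d = (1, -4).
The basis stays optimal until compound C reaches 0; allowable increase = 7.25 hr.

7.25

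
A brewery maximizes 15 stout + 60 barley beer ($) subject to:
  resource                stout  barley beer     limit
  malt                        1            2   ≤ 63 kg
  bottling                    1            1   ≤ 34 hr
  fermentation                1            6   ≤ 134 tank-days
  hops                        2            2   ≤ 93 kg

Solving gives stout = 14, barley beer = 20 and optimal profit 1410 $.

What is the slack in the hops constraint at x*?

hops used = 2·14 + 2·20 = 68; slack = 93 − 68 = 25.

25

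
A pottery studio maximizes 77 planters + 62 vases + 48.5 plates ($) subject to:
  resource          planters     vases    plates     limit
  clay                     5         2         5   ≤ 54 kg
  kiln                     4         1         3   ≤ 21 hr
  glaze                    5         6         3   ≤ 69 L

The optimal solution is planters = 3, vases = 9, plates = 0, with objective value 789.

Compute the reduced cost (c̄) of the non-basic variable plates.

Check each constraint at x*: clay 33/54 (slack 21); kiln 21/21 (tight); glaze 69/69 (tight).
By complementary slackness, y = 0 for the non-binding constraint.
Dual feasibility on the basic columns requires 4·y_kiln + 5·y_glaze = 77, 1·y_kiln + 6·y_glaze = 62.
→ y_kiln = 8 and y_glaze = 9.
Reduced cost of plates: c₃ − yᵀa₃ = 48.5 − (8·3 + 9·3) = 48.5 − 51 = -2.5.

-2.5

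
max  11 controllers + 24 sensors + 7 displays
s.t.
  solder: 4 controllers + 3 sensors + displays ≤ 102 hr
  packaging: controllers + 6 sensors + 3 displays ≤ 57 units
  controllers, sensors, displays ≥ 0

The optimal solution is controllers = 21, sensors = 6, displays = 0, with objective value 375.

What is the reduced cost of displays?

At the optimum: solder uses 102 of 102 (binding); packaging uses 57 of 57 (binding).
From A_Bᵀ y = c: 4·y_solder + 1·y_packaging = 11; 3·y_solder + 6·y_packaging = 24.
→ y_solder = 2 and y_packaging = 3.
Reduced cost of displays: c₃ − yᵀa₃ = 7 − (2·1 + 3·3) = 7 − 11 = -4.

-4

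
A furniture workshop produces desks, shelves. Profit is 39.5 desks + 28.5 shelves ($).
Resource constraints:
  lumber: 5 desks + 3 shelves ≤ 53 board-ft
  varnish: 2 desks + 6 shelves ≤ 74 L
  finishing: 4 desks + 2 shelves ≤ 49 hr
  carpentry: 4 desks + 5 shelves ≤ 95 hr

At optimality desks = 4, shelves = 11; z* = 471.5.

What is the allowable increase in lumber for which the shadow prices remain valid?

Binding constraints: lumber, varnish. The basis is B = [[5,3],[2,6]] with det 24.
Per unit increase in lumber, x* moves by d = (0.25, -0.0833).
The basis stays optimal until finishing becomes binding; allowable increase = 13.2 board-ft.

13.2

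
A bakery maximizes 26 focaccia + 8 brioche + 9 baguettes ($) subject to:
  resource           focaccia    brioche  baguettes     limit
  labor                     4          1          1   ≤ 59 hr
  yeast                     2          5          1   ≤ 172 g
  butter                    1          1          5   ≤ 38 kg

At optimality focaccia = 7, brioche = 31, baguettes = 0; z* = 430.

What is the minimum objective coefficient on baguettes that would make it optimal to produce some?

Check each constraint at x*: labor 59/59 (tight); yeast 169/172 (slack 3); butter 38/38 (tight).
Slack constraints have shadow price 0 (complementary slackness).
From A_Bᵀ y = c: 4·y_labor + 1·y_butter = 26; 1·y_labor + 1·y_butter = 8.
This yields shadow prices y_labor = 6, y_butter = 2.
baguettes enters the basis when its profit ≥ yᵀa₃ = 6·1 + 2·5 = 16.

16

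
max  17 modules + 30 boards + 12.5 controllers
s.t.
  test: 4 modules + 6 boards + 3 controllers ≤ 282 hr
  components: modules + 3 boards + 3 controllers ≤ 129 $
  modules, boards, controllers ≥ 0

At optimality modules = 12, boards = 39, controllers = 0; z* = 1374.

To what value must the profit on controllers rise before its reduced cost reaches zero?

Check each constraint at x*: test 282/282 (tight); components 129/129 (tight).
The binding rows give the dual system: 4·y_test + 1·y_components = 17 and 6·y_test + 3·y_components = 30.
This yields shadow prices y_test = 3.5, y_components = 3.
controllers enters the basis when its profit ≥ yᵀa₃ = 3.5·3 + 3·3 = 19.5.

19.5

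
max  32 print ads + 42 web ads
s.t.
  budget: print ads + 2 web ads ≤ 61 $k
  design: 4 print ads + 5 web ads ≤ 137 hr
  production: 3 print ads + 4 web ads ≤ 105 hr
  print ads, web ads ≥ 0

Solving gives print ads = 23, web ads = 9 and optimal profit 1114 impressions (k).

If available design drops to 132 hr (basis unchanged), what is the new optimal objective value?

1104

Check each constraint at x*: budget 41/61 (slack 20); design 137/137 (tight); production 105/105 (tight).
By complementary slackness, y = 0 for the non-binding constraint.
The binding rows give the dual system: 4·y_design + 3·y_production = 32 and 5·y_design + 4·y_production = 42.
This yields shadow prices y_design = 2, y_production = 8.
Δz = y_design·Δb = 2 × (-5) = -10, so new z* = 1114 − 10 = 1104.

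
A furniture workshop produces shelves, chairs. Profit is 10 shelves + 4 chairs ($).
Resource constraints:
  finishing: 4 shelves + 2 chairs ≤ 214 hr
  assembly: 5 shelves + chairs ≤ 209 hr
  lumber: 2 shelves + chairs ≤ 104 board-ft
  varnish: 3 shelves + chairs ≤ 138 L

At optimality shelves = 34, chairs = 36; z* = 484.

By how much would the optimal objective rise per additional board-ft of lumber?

Binding: lumber and varnish. Non-binding: finishing (6 unused), assembly (3 unused).
Slack constraints have shadow price 0 (complementary slackness).
The binding rows give the dual system: 2·y_lumber + 3·y_varnish = 10 and 1·y_lumber + 1·y_varnish = 4.
This yields shadow prices y_lumber = 2, y_varnish = 2.
Shadow price of lumber = 2.

2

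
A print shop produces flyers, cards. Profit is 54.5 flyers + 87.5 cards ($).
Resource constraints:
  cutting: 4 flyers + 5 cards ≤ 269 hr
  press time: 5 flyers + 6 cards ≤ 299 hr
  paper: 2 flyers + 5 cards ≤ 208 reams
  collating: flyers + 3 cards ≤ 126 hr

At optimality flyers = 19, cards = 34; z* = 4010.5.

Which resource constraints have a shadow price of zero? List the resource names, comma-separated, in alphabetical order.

collating, cutting

cutting: 246/269 (slack 23)
press time: 299/299 (binding)
paper: 208/208 (binding)
collating: 121/126 (slack 5)
By complementary slackness, a constraint with positive slack has shadow price 0 → collating, cutting.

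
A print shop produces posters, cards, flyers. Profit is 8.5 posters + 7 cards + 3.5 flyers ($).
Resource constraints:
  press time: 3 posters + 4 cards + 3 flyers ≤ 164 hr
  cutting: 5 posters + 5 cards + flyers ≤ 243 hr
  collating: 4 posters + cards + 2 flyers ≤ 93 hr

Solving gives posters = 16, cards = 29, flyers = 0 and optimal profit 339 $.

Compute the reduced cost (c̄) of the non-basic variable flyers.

-3

Binding: press time and collating. Non-binding: cutting (18 unused).
Since cutting is not tight, its dual is 0.
From A_Bᵀ y = c: 3·y_press time + 4·y_collating = 8.5; 4·y_press time + 1·y_collating = 7.
This yields shadow prices y_press time = 1.5, y_collating = 1.
Reduced cost of flyers: c₃ − yᵀa₃ = 3.5 − (1.5·3 + 1·2) = 3.5 − 6.5 = -3.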